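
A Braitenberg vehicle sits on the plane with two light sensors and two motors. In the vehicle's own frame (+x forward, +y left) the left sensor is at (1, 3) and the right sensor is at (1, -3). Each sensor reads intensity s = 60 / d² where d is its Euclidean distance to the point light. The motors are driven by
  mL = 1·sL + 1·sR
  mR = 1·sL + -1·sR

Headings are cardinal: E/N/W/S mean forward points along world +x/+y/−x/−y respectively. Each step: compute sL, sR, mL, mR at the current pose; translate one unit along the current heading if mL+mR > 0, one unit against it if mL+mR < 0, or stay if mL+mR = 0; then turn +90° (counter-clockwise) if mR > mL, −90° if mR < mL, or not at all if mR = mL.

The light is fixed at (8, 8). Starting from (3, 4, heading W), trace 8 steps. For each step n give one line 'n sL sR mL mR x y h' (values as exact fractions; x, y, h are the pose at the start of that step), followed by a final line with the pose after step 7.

n=0: pose=(3,4,W); sL=12/17, sR=60/37; mL=1464/629, mR=-576/629; mL+mR=24/17 → advance +1; mR−mL=-120/37 → turn -1·90°
n=1: pose=(2,4,N); sL=2/3, sR=10/3; mL=4, mR=-8/3; mL+mR=4/3 → advance +1; mR−mL=-20/3 → turn -1·90°
n=2: pose=(2,5,E); sL=12/5, sR=60/61; mL=1032/305, mR=432/305; mL+mR=24/5 → advance +1; mR−mL=-120/61 → turn -1·90°
n=3: pose=(3,5,S); sL=3, sR=3/4; mL=15/4, mR=9/4; mL+mR=6 → advance +1; mR−mL=-3/2 → turn -1·90°
n=4: pose=(3,4,W); sL=12/17, sR=60/37; mL=1464/629, mR=-576/629; mL+mR=24/17 → advance +1; mR−mL=-120/37 → turn -1·90°
n=5: pose=(2,4,N); sL=2/3, sR=10/3; mL=4, mR=-8/3; mL+mR=4/3 → advance +1; mR−mL=-20/3 → turn -1·90°
n=6: pose=(2,5,E); sL=12/5, sR=60/61; mL=1032/305, mR=432/305; mL+mR=24/5 → advance +1; mR−mL=-120/61 → turn -1·90°
n=7: pose=(3,5,S); sL=3, sR=3/4; mL=15/4, mR=9/4; mL+mR=6 → advance +1; mR−mL=-3/2 → turn -1·90°

0 12/17 60/37 1464/629 -576/629 3 4 W
1 2/3 10/3 4 -8/3 2 4 N
2 12/5 60/61 1032/305 432/305 2 5 E
3 3 3/4 15/4 9/4 3 5 S
4 12/17 60/37 1464/629 -576/629 3 4 W
5 2/3 10/3 4 -8/3 2 4 N
6 12/5 60/61 1032/305 432/305 2 5 E
7 3 3/4 15/4 9/4 3 5 S
final 3 4 W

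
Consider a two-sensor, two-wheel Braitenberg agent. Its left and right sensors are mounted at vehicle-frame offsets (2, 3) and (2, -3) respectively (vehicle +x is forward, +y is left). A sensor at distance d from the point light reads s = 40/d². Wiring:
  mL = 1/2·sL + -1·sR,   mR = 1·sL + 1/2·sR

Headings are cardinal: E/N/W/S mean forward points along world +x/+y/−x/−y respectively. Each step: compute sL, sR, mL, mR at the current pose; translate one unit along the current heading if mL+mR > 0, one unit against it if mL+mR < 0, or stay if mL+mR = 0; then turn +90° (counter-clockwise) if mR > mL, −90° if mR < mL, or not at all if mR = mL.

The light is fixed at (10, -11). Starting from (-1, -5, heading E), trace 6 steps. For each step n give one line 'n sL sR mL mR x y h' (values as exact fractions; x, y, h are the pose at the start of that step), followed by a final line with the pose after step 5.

0 20/81 4/9 -26/81 38/81 -1 -5 E
1 40/233 40/113 -7060/26329 9180/26329 0 -5 N
2 1/4 10/61 -19/488 81/244 0 -4 W
3 40/89 40/221 860/19669 10620/19669 -1 -4 S
4 20/81 4/9 -26/81 38/81 -1 -5 E
5 40/233 40/113 -7060/26329 9180/26329 0 -5 N
final 0 -4 W

n=0: pose=(-1,-5,E); sL=20/81, sR=4/9; mL=-26/81, mR=38/81; mL+mR=4/27 → advance +1; mR−mL=64/81 → turn +1·90°
n=1: pose=(0,-5,N); sL=40/233, sR=40/113; mL=-7060/26329, mR=9180/26329; mL+mR=2120/26329 → advance +1; mR−mL=16240/26329 → turn +1·90°
n=2: pose=(0,-4,W); sL=1/4, sR=10/61; mL=-19/488, mR=81/244; mL+mR=143/488 → advance +1; mR−mL=181/488 → turn +1·90°
n=3: pose=(-1,-4,S); sL=40/89, sR=40/221; mL=860/19669, mR=10620/19669; mL+mR=11480/19669 → advance +1; mR−mL=9760/19669 → turn +1·90°
n=4: pose=(-1,-5,E); sL=20/81, sR=4/9; mL=-26/81, mR=38/81; mL+mR=4/27 → advance +1; mR−mL=64/81 → turn +1·90°
n=5: pose=(0,-5,N); sL=40/233, sR=40/113; mL=-7060/26329, mR=9180/26329; mL+mR=2120/26329 → advance +1; mR−mL=16240/26329 → turn +1·90°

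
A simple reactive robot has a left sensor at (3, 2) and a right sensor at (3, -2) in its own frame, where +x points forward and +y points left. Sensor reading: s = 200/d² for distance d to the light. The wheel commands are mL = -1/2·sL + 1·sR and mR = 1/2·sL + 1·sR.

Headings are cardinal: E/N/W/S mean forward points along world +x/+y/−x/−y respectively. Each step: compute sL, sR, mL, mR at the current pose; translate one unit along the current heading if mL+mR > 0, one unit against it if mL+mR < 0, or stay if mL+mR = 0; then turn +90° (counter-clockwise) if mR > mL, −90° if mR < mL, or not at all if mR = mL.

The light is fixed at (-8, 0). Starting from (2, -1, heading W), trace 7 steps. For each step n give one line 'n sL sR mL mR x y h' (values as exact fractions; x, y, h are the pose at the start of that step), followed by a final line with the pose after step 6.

n=0: pose=(2,-1,W); sL=100/29, sR=4; mL=66/29, mR=166/29; mL+mR=8 → advance +1; mR−mL=100/29 → turn +1·90°
n=1: pose=(1,-1,S); sL=200/137, sR=40/13; mL=4180/1781, mR=6780/1781; mL+mR=80/13 → advance +1; mR−mL=200/137 → turn +1·90°
n=2: pose=(1,-2,E); sL=25/18, sR=5/4; mL=5/9, mR=35/18; mL+mR=5/2 → advance +1; mR−mL=25/18 → turn +1·90°
n=3: pose=(2,-2,N); sL=40/13, sR=40/29; mL=-60/377, mR=1100/377; mL+mR=80/29 → advance +1; mR−mL=40/13 → turn +1·90°
n=4: pose=(2,-1,W); sL=100/29, sR=4; mL=66/29, mR=166/29; mL+mR=8 → advance +1; mR−mL=100/29 → turn +1·90°
n=5: pose=(1,-1,S); sL=200/137, sR=40/13; mL=4180/1781, mR=6780/1781; mL+mR=80/13 → advance +1; mR−mL=200/137 → turn +1·90°
n=6: pose=(1,-2,E); sL=25/18, sR=5/4; mL=5/9, mR=35/18; mL+mR=5/2 → advance +1; mR−mL=25/18 → turn +1·90°

0 100/29 4 66/29 166/29 2 -1 W
1 200/137 40/13 4180/1781 6780/1781 1 -1 S
2 25/18 5/4 5/9 35/18 1 -2 E
3 40/13 40/29 -60/377 1100/377 2 -2 N
4 100/29 4 66/29 166/29 2 -1 W
5 200/137 40/13 4180/1781 6780/1781 1 -1 S
6 25/18 5/4 5/9 35/18 1 -2 E
final 2 -2 N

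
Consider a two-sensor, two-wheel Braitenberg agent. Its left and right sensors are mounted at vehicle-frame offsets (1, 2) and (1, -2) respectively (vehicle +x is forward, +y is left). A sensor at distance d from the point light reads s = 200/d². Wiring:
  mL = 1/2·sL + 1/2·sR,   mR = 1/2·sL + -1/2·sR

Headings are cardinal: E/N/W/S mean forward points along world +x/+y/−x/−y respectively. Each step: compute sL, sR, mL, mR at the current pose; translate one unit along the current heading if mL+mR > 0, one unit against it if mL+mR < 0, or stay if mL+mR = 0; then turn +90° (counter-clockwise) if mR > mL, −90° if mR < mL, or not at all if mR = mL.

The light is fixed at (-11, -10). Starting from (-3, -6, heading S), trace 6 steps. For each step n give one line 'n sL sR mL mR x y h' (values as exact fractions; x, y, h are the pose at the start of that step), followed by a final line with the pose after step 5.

n=0: pose=(-3,-6,S); sL=200/109, sR=40/9; mL=3080/981, mR=-1280/981; mL+mR=200/109 → advance +1; mR−mL=-40/9 → turn -1·90°
n=1: pose=(-3,-7,W); sL=4, sR=100/37; mL=124/37, mR=24/37; mL+mR=4 → advance +1; mR−mL=-100/37 → turn -1·90°
n=2: pose=(-4,-7,N); sL=200/41, sR=200/97; mL=13800/3977, mR=5600/3977; mL+mR=200/41 → advance +1; mR−mL=-200/97 → turn -1·90°
n=3: pose=(-4,-6,E); sL=2, sR=50/17; mL=42/17, mR=-8/17; mL+mR=2 → advance +1; mR−mL=-50/17 → turn -1·90°
n=4: pose=(-3,-6,S); sL=200/109, sR=40/9; mL=3080/981, mR=-1280/981; mL+mR=200/109 → advance +1; mR−mL=-40/9 → turn -1·90°
n=5: pose=(-3,-7,W); sL=4, sR=100/37; mL=124/37, mR=24/37; mL+mR=4 → advance +1; mR−mL=-100/37 → turn -1·90°

0 200/109 40/9 3080/981 -1280/981 -3 -6 S
1 4 100/37 124/37 24/37 -3 -7 W
2 200/41 200/97 13800/3977 5600/3977 -4 -7 N
3 2 50/17 42/17 -8/17 -4 -6 E
4 200/109 40/9 3080/981 -1280/981 -3 -6 S
5 4 100/37 124/37 24/37 -3 -7 W
final -4 -7 N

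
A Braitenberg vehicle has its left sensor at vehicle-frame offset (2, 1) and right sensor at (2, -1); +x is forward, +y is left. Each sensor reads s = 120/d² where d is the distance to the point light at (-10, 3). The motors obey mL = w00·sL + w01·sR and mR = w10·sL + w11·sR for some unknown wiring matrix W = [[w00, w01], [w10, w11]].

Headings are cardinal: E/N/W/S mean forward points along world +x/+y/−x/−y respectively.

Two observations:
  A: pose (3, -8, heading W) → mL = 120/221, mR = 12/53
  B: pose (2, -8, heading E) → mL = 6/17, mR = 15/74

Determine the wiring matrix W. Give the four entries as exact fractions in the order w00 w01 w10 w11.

0 1 1/2 0

obs A: pose=(3,-8,W) → sL=24/53, sR=120/221, mL=120/221, mR=12/53
obs B: pose=(2,-8,E) → sL=15/37, sR=6/17, mL=6/17, mR=15/74
sensor matrix S = [[24/53, 120/221], [15/37, 6/17]]; det S = -26136/433381
solve [mL_A; mL_B] = S·[w00; w01] and [mR_A; mR_B] = S·[w10; w11]:
  w00 = 0, w01 = 1, w10 = 1/2, w11 = 0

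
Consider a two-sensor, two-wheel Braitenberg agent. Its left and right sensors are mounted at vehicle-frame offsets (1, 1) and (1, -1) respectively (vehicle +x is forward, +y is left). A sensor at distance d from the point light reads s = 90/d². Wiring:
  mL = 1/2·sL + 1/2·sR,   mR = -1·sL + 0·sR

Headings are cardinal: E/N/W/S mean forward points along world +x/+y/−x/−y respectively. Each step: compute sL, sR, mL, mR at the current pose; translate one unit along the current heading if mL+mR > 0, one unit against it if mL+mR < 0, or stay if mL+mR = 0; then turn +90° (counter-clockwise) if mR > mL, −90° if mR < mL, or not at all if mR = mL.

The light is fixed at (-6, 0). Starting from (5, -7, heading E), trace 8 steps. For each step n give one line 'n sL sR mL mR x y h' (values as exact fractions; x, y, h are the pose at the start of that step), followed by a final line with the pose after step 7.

0 1/2 45/104 97/208 -1/2 5 -7 E
1 18/37 18/29 594/1073 -18/37 4 -7 S
2 5/9 9/13 73/117 -5/9 4 -8 W
3 90/113 90/149 11790/16837 -90/113 3 -8 N
4 45/82 9/20 819/1640 -45/82 3 -9 E
5 90/181 90/149 14850/26969 -90/181 2 -9 S
6 9/17 9/13 135/221 -9/17 2 -10 W
7 10/13 18/29 262/377 -10/13 1 -10 N
final 1 -11 E

n=0: pose=(5,-7,E); sL=1/2, sR=45/104; mL=97/208, mR=-1/2; mL+mR=-7/208 → advance -1; mR−mL=-201/208 → turn -1·90°
n=1: pose=(4,-7,S); sL=18/37, sR=18/29; mL=594/1073, mR=-18/37; mL+mR=72/1073 → advance +1; mR−mL=-1116/1073 → turn -1·90°
n=2: pose=(4,-8,W); sL=5/9, sR=9/13; mL=73/117, mR=-5/9; mL+mR=8/117 → advance +1; mR−mL=-46/39 → turn -1·90°
n=3: pose=(3,-8,N); sL=90/113, sR=90/149; mL=11790/16837, mR=-90/113; mL+mR=-1620/16837 → advance -1; mR−mL=-25200/16837 → turn -1·90°
n=4: pose=(3,-9,E); sL=45/82, sR=9/20; mL=819/1640, mR=-45/82; mL+mR=-81/1640 → advance -1; mR−mL=-1719/1640 → turn -1·90°
n=5: pose=(2,-9,S); sL=90/181, sR=90/149; mL=14850/26969, mR=-90/181; mL+mR=1440/26969 → advance +1; mR−mL=-28260/26969 → turn -1·90°
n=6: pose=(2,-10,W); sL=9/17, sR=9/13; mL=135/221, mR=-9/17; mL+mR=18/221 → advance +1; mR−mL=-252/221 → turn -1·90°
n=7: pose=(1,-10,N); sL=10/13, sR=18/29; mL=262/377, mR=-10/13; mL+mR=-28/377 → advance -1; mR−mL=-552/377 → turn -1·90°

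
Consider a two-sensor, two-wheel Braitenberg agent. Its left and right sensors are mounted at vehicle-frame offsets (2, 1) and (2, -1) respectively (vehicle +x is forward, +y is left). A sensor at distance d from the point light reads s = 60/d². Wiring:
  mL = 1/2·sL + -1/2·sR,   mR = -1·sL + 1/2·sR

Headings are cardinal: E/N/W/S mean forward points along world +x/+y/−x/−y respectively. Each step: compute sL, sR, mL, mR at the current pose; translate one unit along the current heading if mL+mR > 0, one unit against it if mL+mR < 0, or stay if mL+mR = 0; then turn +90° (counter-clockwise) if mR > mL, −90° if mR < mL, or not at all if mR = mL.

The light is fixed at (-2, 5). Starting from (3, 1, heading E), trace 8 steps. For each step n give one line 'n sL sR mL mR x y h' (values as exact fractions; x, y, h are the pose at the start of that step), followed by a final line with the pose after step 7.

0 30/29 30/37 120/1073 -675/1073 3 1 E
1 60/61 4/3 -32/183 -58/183 2 1 S
2 3 15/2 -9/4 3/4 2 2 W
3 60/61 60/41 -600/2501 -630/2501 3 2 S
4 10/3 6 -4/3 -1/3 3 3 W
5 12/13 60/41 -144/533 -102/533 4 3 S
6 15/16 15/17 15/544 -135/272 4 4 E
7 4/3 12/5 -8/15 -2/15 3 4 S
final 3 5 E

n=0: pose=(3,1,E); sL=30/29, sR=30/37; mL=120/1073, mR=-675/1073; mL+mR=-15/29 → advance -1; mR−mL=-795/1073 → turn -1·90°
n=1: pose=(2,1,S); sL=60/61, sR=4/3; mL=-32/183, mR=-58/183; mL+mR=-30/61 → advance -1; mR−mL=-26/183 → turn -1·90°
n=2: pose=(2,2,W); sL=3, sR=15/2; mL=-9/4, mR=3/4; mL+mR=-3/2 → advance -1; mR−mL=3 → turn +1·90°
n=3: pose=(3,2,S); sL=60/61, sR=60/41; mL=-600/2501, mR=-630/2501; mL+mR=-30/61 → advance -1; mR−mL=-30/2501 → turn -1·90°
n=4: pose=(3,3,W); sL=10/3, sR=6; mL=-4/3, mR=-1/3; mL+mR=-5/3 → advance -1; mR−mL=1 → turn +1·90°
n=5: pose=(4,3,S); sL=12/13, sR=60/41; mL=-144/533, mR=-102/533; mL+mR=-6/13 → advance -1; mR−mL=42/533 → turn +1·90°
n=6: pose=(4,4,E); sL=15/16, sR=15/17; mL=15/544, mR=-135/272; mL+mR=-15/32 → advance -1; mR−mL=-285/544 → turn -1·90°
n=7: pose=(3,4,S); sL=4/3, sR=12/5; mL=-8/15, mR=-2/15; mL+mR=-2/3 → advance -1; mR−mL=2/5 → turn +1·90°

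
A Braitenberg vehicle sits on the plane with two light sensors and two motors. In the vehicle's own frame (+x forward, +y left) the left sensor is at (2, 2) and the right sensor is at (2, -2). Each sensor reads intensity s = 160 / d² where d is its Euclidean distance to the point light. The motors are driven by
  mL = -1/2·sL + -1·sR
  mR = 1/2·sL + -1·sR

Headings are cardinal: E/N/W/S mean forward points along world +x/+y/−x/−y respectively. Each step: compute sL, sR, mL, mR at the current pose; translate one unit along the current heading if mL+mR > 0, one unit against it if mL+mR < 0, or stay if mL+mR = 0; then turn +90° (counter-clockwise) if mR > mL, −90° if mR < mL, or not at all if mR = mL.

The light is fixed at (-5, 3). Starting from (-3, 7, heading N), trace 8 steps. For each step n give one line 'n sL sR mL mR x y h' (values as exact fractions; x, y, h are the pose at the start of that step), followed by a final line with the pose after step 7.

0 40/9 40/13 -620/117 -100/117 -3 7 N
1 160 32/5 -432/5 368/5 -3 6 W
2 80/13 80 -1080/13 -1000/13 -2 6 S
3 160/61 160/29 -12080/1769 -7440/1769 -2 7 E
4 40/9 40/13 -620/117 -100/117 -3 7 N
5 160 32/5 -432/5 368/5 -3 6 W
6 80/13 80 -1080/13 -1000/13 -2 6 S
7 160/61 160/29 -12080/1769 -7440/1769 -2 7 E
final -3 7 N

n=0: pose=(-3,7,N); sL=40/9, sR=40/13; mL=-620/117, mR=-100/117; mL+mR=-80/13 → advance -1; mR−mL=40/9 → turn +1·90°
n=1: pose=(-3,6,W); sL=160, sR=32/5; mL=-432/5, mR=368/5; mL+mR=-64/5 → advance -1; mR−mL=160 → turn +1·90°
n=2: pose=(-2,6,S); sL=80/13, sR=80; mL=-1080/13, mR=-1000/13; mL+mR=-160 → advance -1; mR−mL=80/13 → turn +1·90°
n=3: pose=(-2,7,E); sL=160/61, sR=160/29; mL=-12080/1769, mR=-7440/1769; mL+mR=-320/29 → advance -1; mR−mL=160/61 → turn +1·90°
n=4: pose=(-3,7,N); sL=40/9, sR=40/13; mL=-620/117, mR=-100/117; mL+mR=-80/13 → advance -1; mR−mL=40/9 → turn +1·90°
n=5: pose=(-3,6,W); sL=160, sR=32/5; mL=-432/5, mR=368/5; mL+mR=-64/5 → advance -1; mR−mL=160 → turn +1·90°
n=6: pose=(-2,6,S); sL=80/13, sR=80; mL=-1080/13, mR=-1000/13; mL+mR=-160 → advance -1; mR−mL=80/13 → turn +1·90°
n=7: pose=(-2,7,E); sL=160/61, sR=160/29; mL=-12080/1769, mR=-7440/1769; mL+mR=-320/29 → advance -1; mR−mL=160/61 → turn +1·90°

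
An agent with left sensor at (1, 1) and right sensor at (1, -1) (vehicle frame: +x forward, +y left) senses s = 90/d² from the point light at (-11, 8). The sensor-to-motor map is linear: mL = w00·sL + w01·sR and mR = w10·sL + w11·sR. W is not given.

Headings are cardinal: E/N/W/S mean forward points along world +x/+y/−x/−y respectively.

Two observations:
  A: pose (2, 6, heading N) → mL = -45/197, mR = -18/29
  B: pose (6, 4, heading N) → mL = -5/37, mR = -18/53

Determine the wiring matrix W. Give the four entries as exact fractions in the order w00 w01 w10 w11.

0 -1/2 -1 0

obs A: pose=(2,6,N) → sL=18/29, sR=90/197, mL=-45/197, mR=-18/29
obs B: pose=(6,4,N) → sL=18/53, sR=10/37, mL=-5/37, mR=-18/53
sensor matrix S = [[18/29, 90/197], [18/53, 10/37]]; det S = 141120/11203193
solve [mL_A; mL_B] = S·[w00; w01] and [mR_A; mR_B] = S·[w10; w11]:
  w00 = 0, w01 = -1/2, w10 = -1, w11 = 0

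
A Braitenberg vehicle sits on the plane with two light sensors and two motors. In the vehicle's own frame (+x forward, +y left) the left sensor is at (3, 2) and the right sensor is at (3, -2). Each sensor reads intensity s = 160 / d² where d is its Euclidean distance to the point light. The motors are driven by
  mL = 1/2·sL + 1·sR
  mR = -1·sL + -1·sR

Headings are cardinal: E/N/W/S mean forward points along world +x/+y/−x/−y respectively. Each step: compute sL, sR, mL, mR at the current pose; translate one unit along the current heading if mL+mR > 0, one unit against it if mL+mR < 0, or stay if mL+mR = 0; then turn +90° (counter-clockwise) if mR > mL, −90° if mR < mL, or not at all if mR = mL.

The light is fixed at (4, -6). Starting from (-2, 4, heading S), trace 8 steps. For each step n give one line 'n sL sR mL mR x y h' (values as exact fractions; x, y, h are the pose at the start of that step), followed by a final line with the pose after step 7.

n=0: pose=(-2,4,S); sL=32/13, sR=160/113; mL=3888/1469, mR=-5696/1469; mL+mR=-16/13 → advance -1; mR−mL=-9584/1469 → turn -1·90°
n=1: pose=(-2,5,W); sL=80/81, sR=16/25; mL=2296/2025, mR=-3296/2025; mL+mR=-40/81 → advance -1; mR−mL=-1864/675 → turn -1·90°
n=2: pose=(-1,5,N); sL=32/49, sR=32/41; mL=2224/2009, mR=-2880/2009; mL+mR=-16/49 → advance -1; mR−mL=-5104/2009 → turn -1·90°
n=3: pose=(-1,4,E); sL=40/37, sR=40/17; mL=1820/629, mR=-2160/629; mL+mR=-20/37 → advance -1; mR−mL=-3980/629 → turn -1·90°
n=4: pose=(-2,4,S); sL=32/13, sR=160/113; mL=3888/1469, mR=-5696/1469; mL+mR=-16/13 → advance -1; mR−mL=-9584/1469 → turn -1·90°
n=5: pose=(-2,5,W); sL=80/81, sR=16/25; mL=2296/2025, mR=-3296/2025; mL+mR=-40/81 → advance -1; mR−mL=-1864/675 → turn -1·90°
n=6: pose=(-1,5,N); sL=32/49, sR=32/41; mL=2224/2009, mR=-2880/2009; mL+mR=-16/49 → advance -1; mR−mL=-5104/2009 → turn -1·90°
n=7: pose=(-1,4,E); sL=40/37, sR=40/17; mL=1820/629, mR=-2160/629; mL+mR=-20/37 → advance -1; mR−mL=-3980/629 → turn -1·90°

0 32/13 160/113 3888/1469 -5696/1469 -2 4 S
1 80/81 16/25 2296/2025 -3296/2025 -2 5 W
2 32/49 32/41 2224/2009 -2880/2009 -1 5 N
3 40/37 40/17 1820/629 -2160/629 -1 4 E
4 32/13 160/113 3888/1469 -5696/1469 -2 4 S
5 80/81 16/25 2296/2025 -3296/2025 -2 5 W
6 32/49 32/41 2224/2009 -2880/2009 -1 5 N
7 40/37 40/17 1820/629 -2160/629 -1 4 E
final -2 4 S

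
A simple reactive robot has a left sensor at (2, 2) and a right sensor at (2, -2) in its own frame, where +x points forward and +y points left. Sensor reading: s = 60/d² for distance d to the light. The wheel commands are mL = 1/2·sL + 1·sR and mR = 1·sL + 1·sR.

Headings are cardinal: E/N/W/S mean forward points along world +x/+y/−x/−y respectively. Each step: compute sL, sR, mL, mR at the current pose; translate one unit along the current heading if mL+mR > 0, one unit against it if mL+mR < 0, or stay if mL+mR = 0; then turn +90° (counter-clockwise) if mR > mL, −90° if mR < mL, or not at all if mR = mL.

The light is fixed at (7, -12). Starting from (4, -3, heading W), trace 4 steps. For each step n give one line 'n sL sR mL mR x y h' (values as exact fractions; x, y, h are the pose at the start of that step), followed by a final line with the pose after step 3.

0 30/37 30/73 2205/2701 3300/2701 4 -3 W
1 60/53 12/17 1146/901 1656/901 3 -3 S
2 15/26 3/2 93/52 27/13 3 -4 E
3 12/25 60/101 2106/2525 2712/2525 4 -4 N
final 4 -3 W

n=0: pose=(4,-3,W); sL=30/37, sR=30/73; mL=2205/2701, mR=3300/2701; mL+mR=5505/2701 → advance +1; mR−mL=15/37 → turn +1·90°
n=1: pose=(3,-3,S); sL=60/53, sR=12/17; mL=1146/901, mR=1656/901; mL+mR=2802/901 → advance +1; mR−mL=30/53 → turn +1·90°
n=2: pose=(3,-4,E); sL=15/26, sR=3/2; mL=93/52, mR=27/13; mL+mR=201/52 → advance +1; mR−mL=15/52 → turn +1·90°
n=3: pose=(4,-4,N); sL=12/25, sR=60/101; mL=2106/2525, mR=2712/2525; mL+mR=4818/2525 → advance +1; mR−mL=6/25 → turn +1·90°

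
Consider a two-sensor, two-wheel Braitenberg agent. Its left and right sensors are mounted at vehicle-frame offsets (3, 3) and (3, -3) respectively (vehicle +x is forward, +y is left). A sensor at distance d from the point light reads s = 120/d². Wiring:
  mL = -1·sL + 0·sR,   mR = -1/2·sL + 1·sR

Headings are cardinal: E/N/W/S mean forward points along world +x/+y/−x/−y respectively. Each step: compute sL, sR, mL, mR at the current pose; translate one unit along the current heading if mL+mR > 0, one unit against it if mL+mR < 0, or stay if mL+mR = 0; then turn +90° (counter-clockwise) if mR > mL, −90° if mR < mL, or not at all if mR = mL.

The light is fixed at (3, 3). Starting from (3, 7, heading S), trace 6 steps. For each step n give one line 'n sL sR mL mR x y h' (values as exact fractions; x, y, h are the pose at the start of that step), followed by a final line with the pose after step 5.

n=0: pose=(3,7,S); sL=12, sR=12; mL=-12, mR=6; mL+mR=-6 → advance -1; mR−mL=18 → turn +1·90°
n=1: pose=(3,8,E); sL=120/73, sR=120/13; mL=-120/73, mR=7980/949; mL+mR=6420/949 → advance +1; mR−mL=9540/949 → turn +1·90°
n=2: pose=(4,8,N); sL=30/17, sR=3/2; mL=-30/17, mR=21/34; mL+mR=-39/34 → advance -1; mR−mL=81/34 → turn +1·90°
n=3: pose=(4,7,W); sL=24, sR=120/53; mL=-24, mR=-516/53; mL+mR=-1788/53 → advance -1; mR−mL=756/53 → turn +1·90°
n=4: pose=(5,7,S); sL=60/13, sR=60; mL=-60/13, mR=750/13; mL+mR=690/13 → advance +1; mR−mL=810/13 → turn +1·90°
n=5: pose=(5,6,E); sL=120/61, sR=24/5; mL=-120/61, mR=1164/305; mL+mR=564/305 → advance +1; mR−mL=1764/305 → turn +1·90°

0 12 12 -12 6 3 7 S
1 120/73 120/13 -120/73 7980/949 3 8 E
2 30/17 3/2 -30/17 21/34 4 8 N
3 24 120/53 -24 -516/53 4 7 W
4 60/13 60 -60/13 750/13 5 7 S
5 120/61 24/5 -120/61 1164/305 5 6 E
final 6 6 N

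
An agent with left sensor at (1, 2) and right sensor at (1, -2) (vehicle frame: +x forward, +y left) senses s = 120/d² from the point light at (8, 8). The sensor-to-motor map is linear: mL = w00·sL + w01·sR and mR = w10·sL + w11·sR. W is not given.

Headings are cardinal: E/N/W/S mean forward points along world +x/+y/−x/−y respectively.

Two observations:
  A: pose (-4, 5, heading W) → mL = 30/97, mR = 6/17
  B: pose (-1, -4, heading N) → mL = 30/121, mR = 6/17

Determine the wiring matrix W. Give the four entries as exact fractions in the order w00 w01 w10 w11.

1/2 0 0 1/2

obs A: pose=(-4,5,W) → sL=60/97, sR=12/17, mL=30/97, mR=6/17
obs B: pose=(-1,-4,N) → sL=60/121, sR=12/17, mL=30/121, mR=6/17
sensor matrix S = [[60/97, 12/17], [60/121, 12/17]]; det S = 17280/199529
solve [mL_A; mL_B] = S·[w00; w01] and [mR_A; mR_B] = S·[w10; w11]:
  w00 = 1/2, w01 = 0, w10 = 0, w11 = 1/2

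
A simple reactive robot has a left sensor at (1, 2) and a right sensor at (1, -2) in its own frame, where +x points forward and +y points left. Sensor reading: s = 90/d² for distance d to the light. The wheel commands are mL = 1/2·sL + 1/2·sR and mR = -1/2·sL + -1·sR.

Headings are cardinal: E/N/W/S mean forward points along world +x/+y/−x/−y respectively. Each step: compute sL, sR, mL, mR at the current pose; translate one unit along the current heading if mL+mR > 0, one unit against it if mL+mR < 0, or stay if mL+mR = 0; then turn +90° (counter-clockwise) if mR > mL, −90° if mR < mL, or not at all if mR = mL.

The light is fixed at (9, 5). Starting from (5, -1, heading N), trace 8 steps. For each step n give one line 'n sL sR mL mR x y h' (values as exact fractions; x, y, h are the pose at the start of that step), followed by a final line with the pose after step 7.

n=0: pose=(5,-1,N); sL=90/61, sR=90/29; mL=4050/1769, mR=-6795/1769; mL+mR=-45/29 → advance -1; mR−mL=-10845/1769 → turn -1·90°
n=1: pose=(5,-2,E); sL=45/17, sR=1; mL=31/17, mR=-79/34; mL+mR=-1/2 → advance -1; mR−mL=-141/34 → turn -1·90°
n=2: pose=(4,-2,S); sL=90/73, sR=90/113; mL=8370/8249, mR=-11655/8249; mL+mR=-45/113 → advance -1; mR−mL=-20025/8249 → turn -1·90°
n=3: pose=(4,-1,W); sL=9/10, sR=45/26; mL=171/130, mR=-567/260; mL+mR=-45/52 → advance -1; mR−mL=-909/260 → turn -1·90°
n=4: pose=(5,-1,N); sL=90/61, sR=90/29; mL=4050/1769, mR=-6795/1769; mL+mR=-45/29 → advance -1; mR−mL=-10845/1769 → turn -1·90°
n=5: pose=(5,-2,E); sL=45/17, sR=1; mL=31/17, mR=-79/34; mL+mR=-1/2 → advance -1; mR−mL=-141/34 → turn -1·90°
n=6: pose=(4,-2,S); sL=90/73, sR=90/113; mL=8370/8249, mR=-11655/8249; mL+mR=-45/113 → advance -1; mR−mL=-20025/8249 → turn -1·90°
n=7: pose=(4,-1,W); sL=9/10, sR=45/26; mL=171/130, mR=-567/260; mL+mR=-45/52 → advance -1; mR−mL=-909/260 → turn -1·90°

0 90/61 90/29 4050/1769 -6795/1769 5 -1 N
1 45/17 1 31/17 -79/34 5 -2 E
2 90/73 90/113 8370/8249 -11655/8249 4 -2 S
3 9/10 45/26 171/130 -567/260 4 -1 W
4 90/61 90/29 4050/1769 -6795/1769 5 -1 N
5 45/17 1 31/17 -79/34 5 -2 E
6 90/73 90/113 8370/8249 -11655/8249 4 -2 S
7 9/10 45/26 171/130 -567/260 4 -1 W
final 5 -1 N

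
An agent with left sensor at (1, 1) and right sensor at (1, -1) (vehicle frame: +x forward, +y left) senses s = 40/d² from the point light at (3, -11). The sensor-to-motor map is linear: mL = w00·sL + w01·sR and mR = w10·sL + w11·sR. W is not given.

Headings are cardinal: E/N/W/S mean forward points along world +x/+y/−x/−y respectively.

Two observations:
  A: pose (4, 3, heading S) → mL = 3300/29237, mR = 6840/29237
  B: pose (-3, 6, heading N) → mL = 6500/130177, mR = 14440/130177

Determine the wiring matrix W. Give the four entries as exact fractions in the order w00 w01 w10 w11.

1 -1/2 1/2 1/2

obs A: pose=(4,3,S) → sL=40/173, sR=40/169, mL=3300/29237, mR=6840/29237
obs B: pose=(-3,6,N) → sL=40/373, sR=40/349, mL=6500/130177, mR=14440/130177
sensor matrix S = [[40/173, 40/169], [40/373, 40/349]]; det S = 4256000/3805984949
solve [mL_A; mL_B] = S·[w00; w01] and [mR_A; mR_B] = S·[w10; w11]:
  w00 = 1, w01 = -1/2, w10 = 1/2, w11 = 1/2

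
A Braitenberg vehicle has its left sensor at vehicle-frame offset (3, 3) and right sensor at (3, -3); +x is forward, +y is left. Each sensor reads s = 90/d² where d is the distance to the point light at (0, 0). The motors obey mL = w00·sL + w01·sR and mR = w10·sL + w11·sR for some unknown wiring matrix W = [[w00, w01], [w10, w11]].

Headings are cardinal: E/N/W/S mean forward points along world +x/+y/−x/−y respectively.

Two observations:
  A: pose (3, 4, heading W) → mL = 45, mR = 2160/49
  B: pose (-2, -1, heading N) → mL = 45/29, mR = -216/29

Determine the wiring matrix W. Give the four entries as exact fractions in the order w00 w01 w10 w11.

obs A: pose=(3,4,W) → sL=90, sR=90/49, mL=45, mR=2160/49
obs B: pose=(-2,-1,N) → sL=90/29, sR=18, mL=45/29, mR=-216/29
sensor matrix S = [[90, 90/49], [90/29, 18]]; det S = 2293920/1421
solve [mL_A; mL_B] = S·[w00; w01] and [mR_A; mR_B] = S·[w10; w11]:
  w00 = 1/2, w01 = 0, w10 = 1/2, w11 = -1/2

1/2 0 1/2 -1/2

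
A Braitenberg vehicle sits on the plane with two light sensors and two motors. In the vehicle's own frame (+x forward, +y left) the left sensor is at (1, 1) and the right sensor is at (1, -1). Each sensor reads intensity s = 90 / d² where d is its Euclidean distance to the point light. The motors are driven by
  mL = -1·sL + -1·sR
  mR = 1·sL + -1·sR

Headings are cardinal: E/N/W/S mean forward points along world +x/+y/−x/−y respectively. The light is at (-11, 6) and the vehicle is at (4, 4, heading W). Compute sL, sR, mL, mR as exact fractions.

18/41 90/197 -7236/8077 -144/8077

left sensor world pos  = (3, 3); dL² = 205
right sensor world pos = (3, 5); dR² = 197
sL = 90/205 = 18/41
sR = 90/197 = 90/197
mL = -1·sL + -1·sR = -7236/8077
mR = 1·sL + -1·sR = -144/8077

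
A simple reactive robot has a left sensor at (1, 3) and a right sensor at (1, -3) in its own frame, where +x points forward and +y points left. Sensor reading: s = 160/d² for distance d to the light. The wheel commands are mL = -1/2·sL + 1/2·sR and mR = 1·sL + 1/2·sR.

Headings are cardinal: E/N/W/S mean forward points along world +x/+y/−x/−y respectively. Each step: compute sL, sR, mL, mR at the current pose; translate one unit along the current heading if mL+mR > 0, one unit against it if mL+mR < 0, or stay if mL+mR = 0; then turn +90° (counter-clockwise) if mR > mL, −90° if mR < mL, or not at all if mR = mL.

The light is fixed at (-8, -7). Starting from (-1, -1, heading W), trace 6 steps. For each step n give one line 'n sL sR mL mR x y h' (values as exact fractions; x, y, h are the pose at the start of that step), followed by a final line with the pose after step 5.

n=0: pose=(-1,-1,W); sL=32/9, sR=160/117; mL=-128/117, mR=496/117; mL+mR=368/117 → advance +1; mR−mL=16/3 → turn +1·90°
n=1: pose=(-2,-1,S); sL=80/53, sR=80/17; mL=1440/901, mR=3480/901; mL+mR=4920/901 → advance +1; mR−mL=120/53 → turn +1·90°
n=2: pose=(-2,-2,E); sL=160/113, sR=160/53; mL=4800/5989, mR=17520/5989; mL+mR=22320/5989 → advance +1; mR−mL=240/113 → turn +1·90°
n=3: pose=(-1,-2,N); sL=40/13, sR=20/17; mL=-210/221, mR=810/221; mL+mR=600/221 → advance +1; mR−mL=60/13 → turn +1·90°
n=4: pose=(-1,-1,W); sL=32/9, sR=160/117; mL=-128/117, mR=496/117; mL+mR=368/117 → advance +1; mR−mL=16/3 → turn +1·90°
n=5: pose=(-2,-1,S); sL=80/53, sR=80/17; mL=1440/901, mR=3480/901; mL+mR=4920/901 → advance +1; mR−mL=120/53 → turn +1·90°

0 32/9 160/117 -128/117 496/117 -1 -1 W
1 80/53 80/17 1440/901 3480/901 -2 -1 S
2 160/113 160/53 4800/5989 17520/5989 -2 -2 E
3 40/13 20/17 -210/221 810/221 -1 -2 N
4 32/9 160/117 -128/117 496/117 -1 -1 W
5 80/53 80/17 1440/901 3480/901 -2 -1 S
final -2 -2 E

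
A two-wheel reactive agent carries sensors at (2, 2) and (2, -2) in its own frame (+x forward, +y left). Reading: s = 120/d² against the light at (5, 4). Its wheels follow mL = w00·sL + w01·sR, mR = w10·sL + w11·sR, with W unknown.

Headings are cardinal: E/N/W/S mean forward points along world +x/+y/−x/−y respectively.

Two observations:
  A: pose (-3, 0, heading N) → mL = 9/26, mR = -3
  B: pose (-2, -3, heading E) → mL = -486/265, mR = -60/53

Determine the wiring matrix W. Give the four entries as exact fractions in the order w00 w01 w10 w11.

-1 1/2 0 -1

obs A: pose=(-3,0,N) → sL=15/13, sR=3, mL=9/26, mR=-3
obs B: pose=(-2,-3,E) → sL=12/5, sR=60/53, mL=-486/265, mR=-60/53
sensor matrix S = [[15/13, 3], [12/5, 60/53]]; det S = -20304/3445
solve [mL_A; mL_B] = S·[w00; w01] and [mR_A; mR_B] = S·[w10; w11]:
  w00 = -1, w01 = 1/2, w10 = 0, w11 = -1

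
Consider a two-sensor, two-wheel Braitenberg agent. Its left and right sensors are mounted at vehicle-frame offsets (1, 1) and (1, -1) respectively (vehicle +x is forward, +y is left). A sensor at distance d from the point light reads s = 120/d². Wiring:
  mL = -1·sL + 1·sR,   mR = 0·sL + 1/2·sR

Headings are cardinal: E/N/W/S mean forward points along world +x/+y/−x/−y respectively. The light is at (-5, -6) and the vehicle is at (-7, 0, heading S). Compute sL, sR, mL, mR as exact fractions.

left sensor world pos  = (-6, -1); dL² = 26
right sensor world pos = (-8, -1); dR² = 34
sL = 120/26 = 60/13
sR = 120/34 = 60/17
mL = -1·sL + 1·sR = -240/221
mR = 0·sL + 1/2·sR = 30/17

60/13 60/17 -240/221 30/17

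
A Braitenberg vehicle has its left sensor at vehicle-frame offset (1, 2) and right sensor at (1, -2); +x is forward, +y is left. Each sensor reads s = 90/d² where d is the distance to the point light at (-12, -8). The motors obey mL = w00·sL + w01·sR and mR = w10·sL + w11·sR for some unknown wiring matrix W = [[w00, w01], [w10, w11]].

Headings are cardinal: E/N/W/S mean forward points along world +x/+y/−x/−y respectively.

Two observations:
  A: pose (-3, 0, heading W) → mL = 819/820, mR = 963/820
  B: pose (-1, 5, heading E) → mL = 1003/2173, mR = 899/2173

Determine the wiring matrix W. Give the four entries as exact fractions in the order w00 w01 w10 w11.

1/2 1 1 1/2

obs A: pose=(-3,0,W) → sL=9/10, sR=45/82, mL=819/820, mR=963/820
obs B: pose=(-1,5,E) → sL=10/41, sR=18/53, mL=1003/2173, mR=899/2173
sensor matrix S = [[9/10, 45/82], [10/41, 18/53]]; det S = 76536/445465
solve [mL_A; mL_B] = S·[w00; w01] and [mR_A; mR_B] = S·[w10; w11]:
  w00 = 1/2, w01 = 1, w10 = 1, w11 = 1/2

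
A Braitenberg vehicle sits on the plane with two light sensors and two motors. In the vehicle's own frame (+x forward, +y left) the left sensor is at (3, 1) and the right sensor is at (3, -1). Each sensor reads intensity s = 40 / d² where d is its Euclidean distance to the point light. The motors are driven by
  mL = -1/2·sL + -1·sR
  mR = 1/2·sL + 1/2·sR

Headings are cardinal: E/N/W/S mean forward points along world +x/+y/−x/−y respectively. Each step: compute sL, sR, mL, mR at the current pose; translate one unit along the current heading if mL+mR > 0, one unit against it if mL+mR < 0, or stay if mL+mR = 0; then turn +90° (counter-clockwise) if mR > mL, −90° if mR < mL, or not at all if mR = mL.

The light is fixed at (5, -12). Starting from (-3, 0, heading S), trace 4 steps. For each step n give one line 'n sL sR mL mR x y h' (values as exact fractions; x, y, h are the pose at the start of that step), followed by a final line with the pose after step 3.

0 4/13 20/81 -422/1053 292/1053 -3 0 S
1 40/221 40/169 -940/2873 600/2873 -3 1 E
2 10/89 1/8 -129/712 169/1424 -4 1 N
3 8/53 40/313 -3372/16589 2312/16589 -4 0 W
final -3 0 S

n=0: pose=(-3,0,S); sL=4/13, sR=20/81; mL=-422/1053, mR=292/1053; mL+mR=-10/81 → advance -1; mR−mL=238/351 → turn +1·90°
n=1: pose=(-3,1,E); sL=40/221, sR=40/169; mL=-940/2873, mR=600/2873; mL+mR=-20/169 → advance -1; mR−mL=1540/2873 → turn +1·90°
n=2: pose=(-4,1,N); sL=10/89, sR=1/8; mL=-129/712, mR=169/1424; mL+mR=-1/16 → advance -1; mR−mL=427/1424 → turn +1·90°
n=3: pose=(-4,0,W); sL=8/53, sR=40/313; mL=-3372/16589, mR=2312/16589; mL+mR=-20/313 → advance -1; mR−mL=5684/16589 → turn +1·90°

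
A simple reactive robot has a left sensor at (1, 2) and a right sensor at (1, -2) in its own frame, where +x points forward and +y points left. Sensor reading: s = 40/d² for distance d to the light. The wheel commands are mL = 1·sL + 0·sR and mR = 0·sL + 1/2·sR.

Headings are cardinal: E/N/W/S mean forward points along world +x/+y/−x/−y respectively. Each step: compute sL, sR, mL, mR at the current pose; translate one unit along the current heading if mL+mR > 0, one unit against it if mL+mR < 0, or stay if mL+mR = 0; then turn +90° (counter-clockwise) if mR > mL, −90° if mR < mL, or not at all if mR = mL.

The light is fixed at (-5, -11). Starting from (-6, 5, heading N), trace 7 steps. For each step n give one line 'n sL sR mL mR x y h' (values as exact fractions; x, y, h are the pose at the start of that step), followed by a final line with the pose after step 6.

0 20/149 4/29 20/149 2/29 -6 5 N
1 40/361 8/45 40/361 4/45 -6 6 E
2 2/13 2/13 2/13 1/13 -5 6 S
3 40/197 8/65 40/197 4/65 -5 5 W
4 20/149 4/29 20/149 2/29 -6 5 N
5 40/361 8/45 40/361 4/45 -6 6 E
6 2/13 2/13 2/13 1/13 -5 6 S
final -5 5 W

n=0: pose=(-6,5,N); sL=20/149, sR=4/29; mL=20/149, mR=2/29; mL+mR=878/4321 → advance +1; mR−mL=-282/4321 → turn -1·90°
n=1: pose=(-6,6,E); sL=40/361, sR=8/45; mL=40/361, mR=4/45; mL+mR=3244/16245 → advance +1; mR−mL=-356/16245 → turn -1·90°
n=2: pose=(-5,6,S); sL=2/13, sR=2/13; mL=2/13, mR=1/13; mL+mR=3/13 → advance +1; mR−mL=-1/13 → turn -1·90°
n=3: pose=(-5,5,W); sL=40/197, sR=8/65; mL=40/197, mR=4/65; mL+mR=3388/12805 → advance +1; mR−mL=-1812/12805 → turn -1·90°
n=4: pose=(-6,5,N); sL=20/149, sR=4/29; mL=20/149, mR=2/29; mL+mR=878/4321 → advance +1; mR−mL=-282/4321 → turn -1·90°
n=5: pose=(-6,6,E); sL=40/361, sR=8/45; mL=40/361, mR=4/45; mL+mR=3244/16245 → advance +1; mR−mL=-356/16245 → turn -1·90°
n=6: pose=(-5,6,S); sL=2/13, sR=2/13; mL=2/13, mR=1/13; mL+mR=3/13 → advance +1; mR−mL=-1/13 → turn -1·90°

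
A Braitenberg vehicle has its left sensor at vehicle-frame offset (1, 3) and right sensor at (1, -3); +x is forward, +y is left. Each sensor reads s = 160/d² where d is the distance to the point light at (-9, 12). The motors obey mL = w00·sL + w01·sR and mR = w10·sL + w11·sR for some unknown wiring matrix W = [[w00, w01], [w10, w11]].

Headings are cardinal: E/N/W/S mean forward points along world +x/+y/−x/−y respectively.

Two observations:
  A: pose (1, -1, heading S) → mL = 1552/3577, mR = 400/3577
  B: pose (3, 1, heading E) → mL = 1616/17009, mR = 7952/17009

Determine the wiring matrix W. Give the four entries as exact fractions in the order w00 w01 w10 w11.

-1/2 1 1 -1/2

obs A: pose=(1,-1,S) → sL=32/73, sR=32/49, mL=1552/3577, mR=400/3577
obs B: pose=(3,1,E) → sL=160/233, sR=32/73, mL=1616/17009, mR=7952/17009
sensor matrix S = [[32/73, 32/49], [160/233, 32/73]]; det S = -15593472/60841193
solve [mL_A; mL_B] = S·[w00; w01] and [mR_A; mR_B] = S·[w10; w11]:
  w00 = -1/2, w01 = 1, w10 = 1, w11 = -1/2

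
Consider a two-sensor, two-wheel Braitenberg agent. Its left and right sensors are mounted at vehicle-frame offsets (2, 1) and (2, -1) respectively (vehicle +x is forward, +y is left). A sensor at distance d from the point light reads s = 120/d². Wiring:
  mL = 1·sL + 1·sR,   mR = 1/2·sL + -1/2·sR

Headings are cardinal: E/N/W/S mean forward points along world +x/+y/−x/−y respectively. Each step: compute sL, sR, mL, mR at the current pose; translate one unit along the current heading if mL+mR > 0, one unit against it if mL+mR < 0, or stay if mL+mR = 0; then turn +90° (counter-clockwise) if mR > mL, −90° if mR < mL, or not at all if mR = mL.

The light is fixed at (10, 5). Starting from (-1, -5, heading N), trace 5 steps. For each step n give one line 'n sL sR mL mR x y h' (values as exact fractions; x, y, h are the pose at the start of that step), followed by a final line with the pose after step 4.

n=0: pose=(-1,-5,N); sL=15/26, sR=30/41; mL=1395/1066, mR=-165/2132; mL+mR=2625/2132 → advance +1; mR−mL=-2955/2132 → turn -1·90°
n=1: pose=(-1,-4,E); sL=24/29, sR=120/181; mL=7824/5249, mR=432/5249; mL+mR=8256/5249 → advance +1; mR−mL=-7392/5249 → turn -1·90°
n=2: pose=(0,-4,S); sL=60/101, sR=60/121; mL=13320/12221, mR=600/12221; mL+mR=13920/12221 → advance +1; mR−mL=-12720/12221 → turn -1·90°
n=3: pose=(0,-5,W); sL=24/53, sR=8/15; mL=784/795, mR=-32/795; mL+mR=752/795 → advance +1; mR−mL=-272/265 → turn -1·90°
n=4: pose=(-1,-5,N); sL=15/26, sR=30/41; mL=1395/1066, mR=-165/2132; mL+mR=2625/2132 → advance +1; mR−mL=-2955/2132 → turn -1·90°

0 15/26 30/41 1395/1066 -165/2132 -1 -5 N
1 24/29 120/181 7824/5249 432/5249 -1 -4 E
2 60/101 60/121 13320/12221 600/12221 0 -4 S
3 24/53 8/15 784/795 -32/795 0 -5 W
4 15/26 30/41 1395/1066 -165/2132 -1 -5 N
final -1 -4 E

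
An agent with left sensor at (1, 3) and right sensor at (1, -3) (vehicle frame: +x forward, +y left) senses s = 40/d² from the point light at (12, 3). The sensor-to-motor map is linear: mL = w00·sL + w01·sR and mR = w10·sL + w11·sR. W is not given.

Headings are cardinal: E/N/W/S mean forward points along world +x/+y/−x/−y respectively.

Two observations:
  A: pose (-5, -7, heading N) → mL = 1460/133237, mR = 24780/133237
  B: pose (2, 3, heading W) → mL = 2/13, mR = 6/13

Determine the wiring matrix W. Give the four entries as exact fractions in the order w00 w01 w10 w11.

obs A: pose=(-5,-7,N) → sL=40/481, sR=40/277, mL=1460/133237, mR=24780/133237
obs B: pose=(2,3,W) → sL=4/13, sR=4/13, mL=2/13, mR=6/13
sensor matrix S = [[40/481, 40/277], [4/13, 4/13]]; det S = -32640/1732081
solve [mL_A; mL_B] = S·[w00; w01] and [mR_A; mR_B] = S·[w10; w11]:
  w00 = 1, w01 = -1/2, w10 = 1/2, w11 = 1

1 -1/2 1/2 1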